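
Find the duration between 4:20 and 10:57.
From 4:20 to 10:57:
(10 x 60 + 57) - (4 x 60 + 20) = 657 - 260 = 397 minutes
= 6 hours and 37 minutes

Final answer: 6 hours and 37 minutes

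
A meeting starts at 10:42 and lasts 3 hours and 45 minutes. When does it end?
Starting time: 10:42
Adding 45 minutes to 42 minutes: 42 + 45 = 87 minutes = 1 hour and 27 minutes
Adding 3 hours: 10 + 3 + 1 (carry) = 14 - 12 = 2
Final time: 2:27

Final answer: 2:27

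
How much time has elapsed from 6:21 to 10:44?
From 6:21 to 10:44:
(10 x 60 + 44) - (6 x 60 + 21) = 644 - 381 = 263 minutes
= 4 hours and 23 minutes

Final answer: 4 hours and 23 minutes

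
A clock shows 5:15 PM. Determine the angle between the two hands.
Hour hand position: 5 x 30 + 15 x 0.5 = 157.5 degrees
Minute hand position: 15 x 6 = 90 degrees
Difference: |157.5 - 90| = 67.5 degrees
The angle between the hands is 67.5 degrees

Final answer: 67.5 degrees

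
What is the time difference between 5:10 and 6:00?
From 5:10 to 6:00:
(6 x 60 + 0) - (5 x 60 + 10) = 360 - 310 = 50 minutes
= 50 minutes

Final answer: 50 minutes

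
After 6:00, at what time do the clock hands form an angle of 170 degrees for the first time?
At t minutes past 6:00, the hour hand is at 30 x 6 + 0.5t degrees and the minute hand is at 6t degrees.
The smaller angle between them is 170 degrees when |30H - 5.5t| = 170 or |30H - 5.5t| = 190.
With H = 6, solve 30 x 6 - 5.5t = +/- target for each target:
  t = (30 x 6 - 170) / 5.5 = 1.82
  t = (30 x 6 + 170) / 5.5 = 63.64 (outside (0, 60))
  t = (30 x 6 - 190) / 5.5 = -1.82 (outside (0, 60))
  t = (30 x 6 + 190) / 5.5 = 67.27 (outside (0, 60))
Valid solutions in (0, 60): {1.82} minutes.
The first occurrence is t = 1.82 minutes.
The hands form a 170-degree angle at 1.82 minutes past 6:00.

Final answer: 1.82 minutes past 6:00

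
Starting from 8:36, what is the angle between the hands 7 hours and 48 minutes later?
First find the time 7 hours and 48 minutes after 8:36.
Total minutes: 8 x 60 + 36 + 7 x 60 + 48 = 984.
984 mod 720 = 264 minutes = 4:24.
Now compute the angle at 4:24:
Hour hand: 4 x 30 + 24 x 0.5 = 132 degrees
Minute hand: 24 x 6 = 144 degrees
Difference: |132 - 144| = 12 degrees
The angle is 12 degrees

Final answer: 12 degrees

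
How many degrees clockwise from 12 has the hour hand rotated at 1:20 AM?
The hour hand moves 30 degrees per hour and 0.5 degrees per minute.
At 1:20: (1) x 30 + 20 x 0.5 = 30 + 10 = 40 degrees

Final answer: 40 degrees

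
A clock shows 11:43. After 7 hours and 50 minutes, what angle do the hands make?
First find the time 7 hours and 50 minutes after 11:43.
Total minutes: 11 x 60 + 43 + 7 x 60 + 50 = 1173.
1173 mod 720 = 453 minutes = 7:33.
Now compute the angle at 7:33:
Hour hand: 7 x 30 + 33 x 0.5 = 226.5 degrees
Minute hand: 33 x 6 = 198 degrees
Difference: |226.5 - 198| = 28.5 degrees
The angle is 28.5 degrees

Final answer: 28.5 degrees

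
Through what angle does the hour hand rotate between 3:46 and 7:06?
The hour hand moves 0.5 degrees per minute.
Time elapsed: 7:06 - 3:46 = 200 minutes
Angular displacement: 200 x 0.5 = 100 degrees

Final answer: 100 degrees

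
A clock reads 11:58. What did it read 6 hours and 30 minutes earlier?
Starting time: 11:58 = 718 total minutes past 12:00
Subtracting: 6 hours and 30 minutes = 390 minutes
718 - 390 = 328 minutes
= 5 hours and 28 minutes past 12:00 = 5:28

Final answer: 5:28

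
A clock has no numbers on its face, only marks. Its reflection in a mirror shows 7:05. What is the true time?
Reflection across the vertical (12-6) axis maps a hand at angle A degrees to (360 - A) degrees, which sends a reading of T minutes past 12:00 to (720 - T) minutes past 12:00.
Mirror reads 7:05 = 425 minutes past 12:00.
Actual time: (720 - 425) mod 720 = 295 minutes = 4:55.

Final answer: 4:55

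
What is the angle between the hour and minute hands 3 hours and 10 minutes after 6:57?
First find the time 3 hours and 10 minutes after 6:57.
Total minutes: 6 x 60 + 57 + 3 x 60 + 10 = 607.
607 mod 720 = 607 minutes = 10:07.
Now compute the angle at 10:07:
Hour hand: 10 x 30 + 7 x 0.5 = 303.5 degrees
Minute hand: 7 x 6 = 42 degrees
Difference: |303.5 - 42| = 261.5 degrees
Smaller angle: 360 - 261.5 = 98.5 degrees

Final answer: 98.5 degrees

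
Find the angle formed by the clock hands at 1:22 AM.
Hour hand position: 1 x 30 + 22 x 0.5 = 41 degrees
Minute hand position: 22 x 6 = 132 degrees
Difference: |41 - 132| = 91 degrees
The angle between the hands is 91 degrees

Final answer: 91 degrees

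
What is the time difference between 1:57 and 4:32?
From 1:57 to 4:32:
(4 x 60 + 32) - (1 x 60 + 57) = 272 - 117 = 155 minutes
= 2 hours and 35 minutes

Final answer: 2 hours and 35 minutes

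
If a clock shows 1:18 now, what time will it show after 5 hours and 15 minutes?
Starting time: 1:18
Adding 15 minutes to 18 minutes: 18 + 15 = 33 minutes
Adding 5 hours: 1 + 5 = 6
Final time: 6:33

Final answer: 6:33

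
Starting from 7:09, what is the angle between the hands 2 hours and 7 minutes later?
First find the time 2 hours and 7 minutes after 7:09.
Total minutes: 7 x 60 + 9 + 2 x 60 + 7 = 556.
556 mod 720 = 556 minutes = 9:16.
Now compute the angle at 9:16:
Hour hand: 9 x 30 + 16 x 0.5 = 278 degrees
Minute hand: 16 x 6 = 96 degrees
Difference: |278 - 96| = 182 degrees
Smaller angle: 360 - 182 = 178 degrees

Final answer: 178 degrees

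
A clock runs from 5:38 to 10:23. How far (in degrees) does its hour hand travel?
The hour hand moves 0.5 degrees per minute.
Time elapsed: 10:23 - 5:38 = 285 minutes
Angular displacement: 285 x 0.5 = 142.5 degrees

Final answer: 142.5 degrees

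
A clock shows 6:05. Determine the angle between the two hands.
Hour hand position: 6 x 30 + 5 x 0.5 = 182.5 degrees
Minute hand position: 5 x 6 = 30 degrees
Difference: |182.5 - 30| = 152.5 degrees
The angle between the hands is 152.5 degrees

Final answer: 152.5 degrees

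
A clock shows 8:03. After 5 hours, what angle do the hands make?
First find the time 5 hours after 8:03.
Total minutes: 8 x 60 + 3 + 5 x 60 + 0 = 783.
783 mod 720 = 63 minutes = 1:03.
Now compute the angle at 1:03:
Hour hand: 1 x 30 + 3 x 0.5 = 31.5 degrees
Minute hand: 3 x 6 = 18 degrees
Difference: |31.5 - 18| = 13.5 degrees
The angle is 13.5 degrees

Final answer: 13.5 degrees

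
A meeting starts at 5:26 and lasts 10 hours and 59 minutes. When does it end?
Starting time: 5:26
Adding 59 minutes to 26 minutes: 26 + 59 = 85 minutes = 1 hour and 25 minutes
Adding 10 hours: 5 + 10 + 1 (carry) = 16 - 12 = 4
Final time: 4:25

Final answer: 4:25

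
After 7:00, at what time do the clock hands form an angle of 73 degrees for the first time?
At t minutes past 7:00, the hour hand is at 30 x 7 + 0.5t degrees and the minute hand is at 6t degrees.
The smaller angle between them is 73 degrees when |30H - 5.5t| = 73 or |30H - 5.5t| = 287.
With H = 7, solve 30 x 7 - 5.5t = +/- target for each target:
  t = (30 x 7 - 73) / 5.5 = 24.91
  t = (30 x 7 + 73) / 5.5 = 51.45
  t = (30 x 7 - 287) / 5.5 = -14 (outside (0, 60))
  t = (30 x 7 + 287) / 5.5 = 90.36 (outside (0, 60))
Valid solutions in (0, 60): {24.91, 51.45} minutes.
The first occurrence is t = 24.91 minutes.
The hands form a 73-degree angle at 24.91 minutes past 7:00.

Final answer: 24.91 minutes past 7:00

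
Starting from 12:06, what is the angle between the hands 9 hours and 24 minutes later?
First find the time 9 hours and 24 minutes after 12:06.
Total minutes: 12 x 60 + 6 + 9 x 60 + 24 = 1290.
1290 mod 720 = 570 minutes = 9:30.
Now compute the angle at 9:30:
Hour hand: 9 x 30 + 30 x 0.5 = 285 degrees
Minute hand: 30 x 6 = 180 degrees
Difference: |285 - 180| = 105 degrees
The angle is 105 degrees

Final answer: 105 degrees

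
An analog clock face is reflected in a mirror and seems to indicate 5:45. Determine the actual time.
Reflection across the vertical (12-6) axis maps a hand at angle A degrees to (360 - A) degrees, which sends a reading of T minutes past 12:00 to (720 - T) minutes past 12:00.
Mirror reads 5:45 = 345 minutes past 12:00.
Actual time: (720 - 345) mod 720 = 375 minutes = 6:15.

Final answer: 6:15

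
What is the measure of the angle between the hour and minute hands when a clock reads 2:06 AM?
Hour hand position: 2 x 30 + 6 x 0.5 = 63 degrees
Minute hand position: 6 x 6 = 36 degrees
Difference: |63 - 36| = 27 degrees
The angle between the hands is 27 degrees

Final answer: 27 degrees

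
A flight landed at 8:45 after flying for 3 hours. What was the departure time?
Starting time: 8:45 = 525 total minutes past 12:00
Subtracting: 3 hours = 180 minutes
525 - 180 = 345 minutes
= 5 hours and 45 minutes past 12:00 = 5:45

Final answer: 5:45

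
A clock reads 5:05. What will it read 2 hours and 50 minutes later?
Starting time: 5:05
Adding 50 minutes to 5 minutes: 5 + 50 = 55 minutes
Adding 2 hours: 5 + 2 = 7
Final time: 7:55

Final answer: 7:55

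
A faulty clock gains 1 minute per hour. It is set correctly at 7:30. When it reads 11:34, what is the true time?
For every 60 true minutes, the faulty clock advances 61 minutes, so 1 faulty-clock minute corresponds to 60/61 true minutes.
From 7:30 to 11:34 on the faulty dial is 244 minutes.
True elapsed: 244 x 60/61 = 240 minutes = 4 hours.
True time: 7:30 + 4 hours = 11:30.

Final answer: 11:30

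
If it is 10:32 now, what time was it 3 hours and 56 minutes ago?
Starting time: 10:32 = 632 total minutes past 12:00
Subtracting: 3 hours and 56 minutes = 236 minutes
632 - 236 = 396 minutes
= 6 hours and 36 minutes past 12:00 = 6:36

Final answer: 6:36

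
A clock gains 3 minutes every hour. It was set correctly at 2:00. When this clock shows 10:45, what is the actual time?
For every 60 true minutes, the faulty clock advances 63 minutes, so 1 faulty-clock minute corresponds to 60/63 true minutes.
From 2:00 to 10:45 on the faulty dial is 525 minutes.
True elapsed: 525 x 60/63 = 500 minutes = 8 hours and 20 minutes.
True time: 2:00 + 8 hours and 20 minutes = 10:20.

Final answer: 10:20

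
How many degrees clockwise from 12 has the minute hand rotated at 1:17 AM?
The minute hand moves 6 degrees per minute.
At 1:17: 17 x 6 = 102 degrees

Final answer: 102 degrees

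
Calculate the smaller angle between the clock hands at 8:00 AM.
Hour hand position: 8 x 30 + 0 x 0.5 = 240 degrees
Minute hand position: 0 x 6 = 0 degrees
Difference: |240 - 0| = 240 degrees
Since 240 > 180, the smaller angle is 360 - 240 = 120 degrees

Final answer: 120 degrees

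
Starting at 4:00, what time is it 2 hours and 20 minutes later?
Starting time: 4:00
Adding 20 minutes to 0 minutes: 0 + 20 = 20 minutes
Adding 2 hours: 4 + 2 = 6
Final time: 6:20

Final answer: 6:20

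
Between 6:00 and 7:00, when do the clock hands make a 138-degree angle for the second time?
At t minutes past 6:00, the hour hand is at 30 x 6 + 0.5t degrees and the minute hand is at 6t degrees.
The smaller angle between them is 138 degrees when |30H - 5.5t| = 138 or |30H - 5.5t| = 222.
With H = 6, solve 30 x 6 - 5.5t = +/- target for each target:
  t = (30 x 6 - 138) / 5.5 = 7.64
  t = (30 x 6 + 138) / 5.5 = 57.82
  t = (30 x 6 - 222) / 5.5 = -7.64 (outside (0, 60))
  t = (30 x 6 + 222) / 5.5 = 73.09 (outside (0, 60))
Valid solutions in (0, 60): {7.64, 57.82} minutes.
The second occurrence is t = 57.82 minutes.
The hands form a 138-degree angle at 57.82 minutes past 6:00.

Final answer: 57.82 minutes past 6:00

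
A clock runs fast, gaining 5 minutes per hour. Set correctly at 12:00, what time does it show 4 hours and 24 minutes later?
For every 60 true minutes, the faulty clock advances 60 + 5 = 65 minutes.
True elapsed: 4 hours and 24 minutes = 264 minutes.
Faulty clock advances: 264 x 65/60 = 286 minutes (drift: 22 minutes ahead).
Shown time: 12:00 + 286 minutes = 4:46.

Final answer: 4:46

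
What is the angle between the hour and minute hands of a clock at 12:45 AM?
Hour hand position: 0 x 30 + 45 x 0.5 = 22.5 degrees
Minute hand position: 45 x 6 = 270 degrees
Difference: |22.5 - 270| = 247.5 degrees
Since 247.5 > 180, the smaller angle is 360 - 247.5 = 112.5 degrees

Final answer: 112.5 degrees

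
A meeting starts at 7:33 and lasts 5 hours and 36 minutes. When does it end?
Starting time: 7:33
Adding 36 minutes to 33 minutes: 33 + 36 = 69 minutes = 1 hour and 9 minutes
Adding 5 hours: 7 + 5 + 1 (carry) = 13 - 12 = 1
Final time: 1:09

Final answer: 1:09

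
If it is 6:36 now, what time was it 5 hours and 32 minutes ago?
Starting time: 6:36 = 396 total minutes past 12:00
Subtracting: 5 hours and 32 minutes = 332 minutes
396 - 332 = 64 minutes
= 1 hour and 4 minutes past 12:00 = 1:04

Final answer: 1:04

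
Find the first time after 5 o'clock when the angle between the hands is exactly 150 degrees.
At t minutes past 5:00, the hour hand is at 30 x 5 + 0.5t degrees and the minute hand is at 6t degrees.
The smaller angle between them is 150 degrees when |30H - 5.5t| = 150 or |30H - 5.5t| = 210.
With H = 5, solve 30 x 5 - 5.5t = +/- target for each target:
  t = (30 x 5 - 150) / 5.5 = 0 (outside (0, 60))
  t = (30 x 5 + 150) / 5.5 = 54.55
  t = (30 x 5 - 210) / 5.5 = -10.91 (outside (0, 60))
  t = (30 x 5 + 210) / 5.5 = 65.45 (outside (0, 60))
Valid solutions in (0, 60): {54.55} minutes.
The first occurrence is t = 54.55 minutes.
The hands form a 150-degree angle at 54.55 minutes past 5:00.

Final answer: 54.55 minutes past 5:00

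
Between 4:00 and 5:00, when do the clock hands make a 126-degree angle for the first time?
At t minutes past 4:00, the hour hand is at 30 x 4 + 0.5t degrees and the minute hand is at 6t degrees.
The smaller angle between them is 126 degrees when |30H - 5.5t| = 126 or |30H - 5.5t| = 234.
With H = 4, solve 30 x 4 - 5.5t = +/- target for each target:
  t = (30 x 4 - 126) / 5.5 = -1.09 (outside (0, 60))
  t = (30 x 4 + 126) / 5.5 = 44.73
  t = (30 x 4 - 234) / 5.5 = -20.73 (outside (0, 60))
  t = (30 x 4 + 234) / 5.5 = 64.36 (outside (0, 60))
Valid solutions in (0, 60): {44.73} minutes.
The first occurrence is t = 44.73 minutes.
The hands form a 126-degree angle at 44.73 minutes past 4:00.

Final answer: 44.73 minutes past 4:00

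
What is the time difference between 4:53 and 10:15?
From 4:53 to 10:15:
(10 x 60 + 15) - (4 x 60 + 53) = 615 - 293 = 322 minutes
= 5 hours and 22 minutes

Final answer: 5 hours and 22 minutes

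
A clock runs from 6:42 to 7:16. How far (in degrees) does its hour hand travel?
The hour hand moves 0.5 degrees per minute.
Time elapsed: 7:16 - 6:42 = 34 minutes
Angular displacement: 34 x 0.5 = 17 degrees

Final answer: 17 degrees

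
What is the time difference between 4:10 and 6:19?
From 4:10 to 6:19:
(6 x 60 + 19) - (4 x 60 + 10) = 379 - 250 = 129 minutes
= 2 hours and 9 minutes

Final answer: 2 hours and 9 minutes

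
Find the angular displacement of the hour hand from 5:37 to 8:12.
The hour hand moves 0.5 degrees per minute.
Time elapsed: 8:12 - 5:37 = 155 minutes
Angular displacement: 155 x 0.5 = 77.5 degrees

Final answer: 77.5 degrees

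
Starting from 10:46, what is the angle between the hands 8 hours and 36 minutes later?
First find the time 8 hours and 36 minutes after 10:46.
Total minutes: 10 x 60 + 46 + 8 x 60 + 36 = 1162.
1162 mod 720 = 442 minutes = 7:22.
Now compute the angle at 7:22:
Hour hand: 7 x 30 + 22 x 0.5 = 221 degrees
Minute hand: 22 x 6 = 132 degrees
Difference: |221 - 132| = 89 degrees
The angle is 89 degrees

Final answer: 89 degrees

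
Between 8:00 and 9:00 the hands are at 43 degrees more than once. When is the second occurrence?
At t minutes past 8:00, the hour hand is at 30 x 8 + 0.5t degrees and the minute hand is at 6t degrees.
The smaller angle between them is 43 degrees when |30H - 5.5t| = 43 or |30H - 5.5t| = 317.
With H = 8, solve 30 x 8 - 5.5t = +/- target for each target:
  t = (30 x 8 - 43) / 5.5 = 35.82
  t = (30 x 8 + 43) / 5.5 = 51.45
  t = (30 x 8 - 317) / 5.5 = -14 (outside (0, 60))
  t = (30 x 8 + 317) / 5.5 = 101.27 (outside (0, 60))
Valid solutions in (0, 60): {35.82, 51.45} minutes.
The second occurrence is t = 51.45 minutes.
The hands form a 43-degree angle at 51.45 minutes past 8:00.

Final answer: 51.45 minutes past 8:00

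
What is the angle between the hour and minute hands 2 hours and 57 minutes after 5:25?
First find the time 2 hours and 57 minutes after 5:25.
Total minutes: 5 x 60 + 25 + 2 x 60 + 57 = 502.
502 mod 720 = 502 minutes = 8:22.
Now compute the angle at 8:22:
Hour hand: 8 x 30 + 22 x 0.5 = 251 degrees
Minute hand: 22 x 6 = 132 degrees
Difference: |251 - 132| = 119 degrees
The angle is 119 degrees

Final answer: 119 degrees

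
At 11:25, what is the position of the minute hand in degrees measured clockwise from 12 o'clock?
The minute hand moves 6 degrees per minute.
At 11:25: 25 x 6 = 150 degrees

Final answer: 150 degrees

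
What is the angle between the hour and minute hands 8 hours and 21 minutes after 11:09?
First find the time 8 hours and 21 minutes after 11:09.
Total minutes: 11 x 60 + 9 + 8 x 60 + 21 = 1170.
1170 mod 720 = 450 minutes = 7:30.
Now compute the angle at 7:30:
Hour hand: 7 x 30 + 30 x 0.5 = 225 degrees
Minute hand: 30 x 6 = 180 degrees
Difference: |225 - 180| = 45 degrees
The angle is 45 degrees

Final answer: 45 degrees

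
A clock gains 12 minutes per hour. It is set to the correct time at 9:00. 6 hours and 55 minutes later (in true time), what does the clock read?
For every 60 true minutes, the faulty clock advances 60 + 12 = 72 minutes.
True elapsed: 6 hours and 55 minutes = 415 minutes.
Faulty clock advances: 415 x 72/60 = 498 minutes (drift: 83 minutes ahead).
Shown time: 9:00 + 498 minutes = 5:18.

Final answer: 5:18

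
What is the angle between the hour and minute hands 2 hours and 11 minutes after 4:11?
First find the time 2 hours and 11 minutes after 4:11.
Total minutes: 4 x 60 + 11 + 2 x 60 + 11 = 382.
382 mod 720 = 382 minutes = 6:22.
Now compute the angle at 6:22:
Hour hand: 6 x 30 + 22 x 0.5 = 191 degrees
Minute hand: 22 x 6 = 132 degrees
Difference: |191 - 132| = 59 degrees
The angle is 59 degrees

Final answer: 59 degrees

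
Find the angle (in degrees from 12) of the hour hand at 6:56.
The hour hand moves 30 degrees per hour and 0.5 degrees per minute.
At 6:56: (6) x 30 + 56 x 0.5 = 180 + 28 = 208 degrees

Final answer: 208 degrees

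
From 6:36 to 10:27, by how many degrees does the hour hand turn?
The hour hand moves 0.5 degrees per minute.
Time elapsed: 10:27 - 6:36 = 231 minutes
Angular displacement: 231 x 0.5 = 115.5 degrees

Final answer: 115.5 degrees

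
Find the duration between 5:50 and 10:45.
From 5:50 to 10:45:
(10 x 60 + 45) - (5 x 60 + 50) = 645 - 350 = 295 minutes
= 4 hours and 55 minutes

Final answer: 4 hours and 55 minutes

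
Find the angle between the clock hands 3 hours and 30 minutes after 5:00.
First find the time 3 hours and 30 minutes after 5:00.
Total minutes: 5 x 60 + 0 + 3 x 60 + 30 = 510.
510 mod 720 = 510 minutes = 8:30.
Now compute the angle at 8:30:
Hour hand: 8 x 30 + 30 x 0.5 = 255 degrees
Minute hand: 30 x 6 = 180 degrees
Difference: |255 - 180| = 75 degrees
The angle is 75 degrees

Final answer: 75 degrees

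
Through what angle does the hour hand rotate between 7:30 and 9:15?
The hour hand moves 0.5 degrees per minute.
Time elapsed: 9:15 - 7:30 = 105 minutes
Angular displacement: 105 x 0.5 = 52.5 degrees

Final answer: 52.5 degrees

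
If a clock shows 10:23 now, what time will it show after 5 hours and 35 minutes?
Starting time: 10:23
Adding 35 minutes to 23 minutes: 23 + 35 = 58 minutes
Adding 5 hours: 10 + 5 = 15 - 12 = 3
Final time: 3:58

Final answer: 3:58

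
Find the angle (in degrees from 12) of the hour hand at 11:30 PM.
The hour hand moves 30 degrees per hour and 0.5 degrees per minute.
At 11:30: (11) x 30 + 30 x 0.5 = 330 + 15 = 345 degrees

Final answer: 345 degrees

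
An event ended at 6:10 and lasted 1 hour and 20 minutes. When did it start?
Starting time: 6:10 = 370 total minutes past 12:00
Subtracting: 1 hour and 20 minutes = 80 minutes
370 - 80 = 290 minutes
= 4 hours and 50 minutes past 12:00 = 4:50

Final answer: 4:50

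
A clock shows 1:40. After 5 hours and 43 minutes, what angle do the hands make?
First find the time 5 hours and 43 minutes after 1:40.
Total minutes: 1 x 60 + 40 + 5 x 60 + 43 = 443.
443 mod 720 = 443 minutes = 7:23.
Now compute the angle at 7:23:
Hour hand: 7 x 30 + 23 x 0.5 = 221.5 degrees
Minute hand: 23 x 6 = 138 degrees
Difference: |221.5 - 138| = 83.5 degrees
The angle is 83.5 degrees

Final answer: 83.5 degrees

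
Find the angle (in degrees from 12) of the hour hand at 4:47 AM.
The hour hand moves 30 degrees per hour and 0.5 degrees per minute.
At 4:47: (4) x 30 + 47 x 0.5 = 120 + 23.5 = 143.5 degrees

Final answer: 143.5 degrees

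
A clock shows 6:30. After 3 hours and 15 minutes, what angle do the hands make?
First find the time 3 hours and 15 minutes after 6:30.
Total minutes: 6 x 60 + 30 + 3 x 60 + 15 = 585.
585 mod 720 = 585 minutes = 9:45.
Now compute the angle at 9:45:
Hour hand: 9 x 30 + 45 x 0.5 = 292.5 degrees
Minute hand: 45 x 6 = 270 degrees
Difference: |292.5 - 270| = 22.5 degrees
The angle is 22.5 degrees

Final answer: 22.5 degrees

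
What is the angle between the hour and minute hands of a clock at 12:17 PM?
Hour hand position: 0 x 30 + 17 x 0.5 = 8.5 degrees
Minute hand position: 17 x 6 = 102 degrees
Difference: |8.5 - 102| = 93.5 degrees
The angle between the hands is 93.5 degrees

Final answer: 93.5 degrees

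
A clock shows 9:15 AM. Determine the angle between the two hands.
Hour hand position: 9 x 30 + 15 x 0.5 = 277.5 degrees
Minute hand position: 15 x 6 = 90 degrees
Difference: |277.5 - 90| = 187.5 degrees
Since 187.5 > 180, the smaller angle is 360 - 187.5 = 172.5 degrees

Final answer: 172.5 degrees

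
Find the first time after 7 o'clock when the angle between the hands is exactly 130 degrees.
At t minutes past 7:00, the hour hand is at 30 x 7 + 0.5t degrees and the minute hand is at 6t degrees.
The smaller angle between them is 130 degrees when |30H - 5.5t| = 130 or |30H - 5.5t| = 230.
With H = 7, solve 30 x 7 - 5.5t = +/- target for each target:
  t = (30 x 7 - 130) / 5.5 = 14.55
  t = (30 x 7 + 130) / 5.5 = 61.82 (outside (0, 60))
  t = (30 x 7 - 230) / 5.5 = -3.64 (outside (0, 60))
  t = (30 x 7 + 230) / 5.5 = 80 (outside (0, 60))
Valid solutions in (0, 60): {14.55} minutes.
The first occurrence is t = 14.55 minutes.
The hands form a 130-degree angle at 14.55 minutes past 7:00.

Final answer: 14.55 minutes past 7:00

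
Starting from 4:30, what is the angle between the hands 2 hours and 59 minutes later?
First find the time 2 hours and 59 minutes after 4:30.
Total minutes: 4 x 60 + 30 + 2 x 60 + 59 = 449.
449 mod 720 = 449 minutes = 7:29.
Now compute the angle at 7:29:
Hour hand: 7 x 30 + 29 x 0.5 = 224.5 degrees
Minute hand: 29 x 6 = 174 degrees
Difference: |224.5 - 174| = 50.5 degrees
The angle is 50.5 degrees

Final answer: 50.5 degrees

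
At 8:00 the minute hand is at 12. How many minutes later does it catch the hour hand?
The minute hand gains 5.5 degrees per minute on the hour hand.
At 8:00, the hour hand is at 240 degrees and the minute hand is at 0 degrees.
The gap is 240 degrees. Time to close: 240/5.5 = 60 x 8/11 = 43.64 minutes.
The hands overlap at 43.64 minutes past 8:00.

Final answer: 43.64 minutes past 8:00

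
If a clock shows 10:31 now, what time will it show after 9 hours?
Starting time: 10:31
Adding 0 minutes to 31 minutes: 31 + 0 = 31 minutes
Adding 9 hours: 10 + 9 = 19 - 12 = 7
Final time: 7:31

Final answer: 7:31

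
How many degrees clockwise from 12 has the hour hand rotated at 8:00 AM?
The hour hand moves 30 degrees per hour and 0.5 degrees per minute.
At 8:00: (8) x 30 + 0 x 0.5 = 240 + 0 = 240 degrees

Final answer: 240 degrees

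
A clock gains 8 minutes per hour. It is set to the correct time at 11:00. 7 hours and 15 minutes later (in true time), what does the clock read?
For every 60 true minutes, the faulty clock advances 60 + 8 = 68 minutes.
True elapsed: 7 hours and 15 minutes = 435 minutes.
Faulty clock advances: 435 x 68/60 = 493 minutes (drift: 58 minutes ahead).
Shown time: 11:00 + 493 minutes = 7:13.

Final answer: 7:13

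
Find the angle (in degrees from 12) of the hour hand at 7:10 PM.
The hour hand moves 30 degrees per hour and 0.5 degrees per minute.
At 7:10: (7) x 30 + 10 x 0.5 = 210 + 5 = 215 degrees

Final answer: 215 degrees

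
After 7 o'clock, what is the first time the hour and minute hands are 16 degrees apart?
At t minutes past 7:00, the hour hand is at 30 x 7 + 0.5t degrees and the minute hand is at 6t degrees.
The smaller angle between them is 16 degrees when |30H - 5.5t| = 16 or |30H - 5.5t| = 344.
With H = 7, solve 30 x 7 - 5.5t = +/- target for each target:
  t = (30 x 7 - 16) / 5.5 = 35.27
  t = (30 x 7 + 16) / 5.5 = 41.09
  t = (30 x 7 - 344) / 5.5 = -24.36 (outside (0, 60))
  t = (30 x 7 + 344) / 5.5 = 100.73 (outside (0, 60))
Valid solutions in (0, 60): {35.27, 41.09} minutes.
The first occurrence is t = 35.27 minutes.
The hands form a 16-degree angle at 35.27 minutes past 7:00.

Final answer: 35.27 minutes past 7:00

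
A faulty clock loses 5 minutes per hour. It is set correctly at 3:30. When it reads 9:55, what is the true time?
For every 60 true minutes, the faulty clock advances 55 minutes, so 1 faulty-clock minute corresponds to 60/55 true minutes.
From 3:30 to 9:55 on the faulty dial is 385 minutes.
True elapsed: 385 x 60/55 = 420 minutes = 7 hours.
True time: 3:30 + 7 hours = 10:30.

Final answer: 10:30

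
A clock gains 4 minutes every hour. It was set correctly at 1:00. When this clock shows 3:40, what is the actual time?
For every 60 true minutes, the faulty clock advances 64 minutes, so 1 faulty-clock minute corresponds to 60/64 true minutes.
From 1:00 to 3:40 on the faulty dial is 160 minutes.
True elapsed: 160 x 60/64 = 150 minutes = 2 hours and 30 minutes.
True time: 1:00 + 2 hours and 30 minutes = 3:30.

Final answer: 3:30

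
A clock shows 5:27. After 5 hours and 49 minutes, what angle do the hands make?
First find the time 5 hours and 49 minutes after 5:27.
Total minutes: 5 x 60 + 27 + 5 x 60 + 49 = 676.
676 mod 720 = 676 minutes = 11:16.
Now compute the angle at 11:16:
Hour hand: 11 x 30 + 16 x 0.5 = 338 degrees
Minute hand: 16 x 6 = 96 degrees
Difference: |338 - 96| = 242 degrees
Smaller angle: 360 - 242 = 118 degrees

Final answer: 118 degrees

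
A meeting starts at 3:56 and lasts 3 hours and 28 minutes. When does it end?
Starting time: 3:56
Adding 28 minutes to 56 minutes: 56 + 28 = 84 minutes = 1 hour and 24 minutes
Adding 3 hours: 3 + 3 + 1 (carry) = 7
Final time: 7:24

Final answer: 7:24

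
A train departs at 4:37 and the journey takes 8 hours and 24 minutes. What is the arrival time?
Starting time: 4:37
Adding 24 minutes to 37 minutes: 37 + 24 = 61 minutes = 1 hour and 1 minute
Adding 8 hours: 4 + 8 + 1 (carry) = 13 - 12 = 1
Final time: 1:01

Final answer: 1:01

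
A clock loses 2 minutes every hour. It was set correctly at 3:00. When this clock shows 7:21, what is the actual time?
For every 60 true minutes, the faulty clock advances 58 minutes, so 1 faulty-clock minute corresponds to 60/58 true minutes.
From 3:00 to 7:21 on the faulty dial is 261 minutes.
True elapsed: 261 x 60/58 = 270 minutes = 4 hours and 30 minutes.
True time: 3:00 + 4 hours and 30 minutes = 7:30.

Final answer: 7:30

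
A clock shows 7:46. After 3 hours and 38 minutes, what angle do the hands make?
First find the time 3 hours and 38 minutes after 7:46.
Total minutes: 7 x 60 + 46 + 3 x 60 + 38 = 684.
684 mod 720 = 684 minutes = 11:24.
Now compute the angle at 11:24:
Hour hand: 11 x 30 + 24 x 0.5 = 342 degrees
Minute hand: 24 x 6 = 144 degrees
Difference: |342 - 144| = 198 degrees
Smaller angle: 360 - 198 = 162 degrees

Final answer: 162 degrees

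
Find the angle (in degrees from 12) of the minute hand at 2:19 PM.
The minute hand moves 6 degrees per minute.
At 2:19: 19 x 6 = 114 degrees

Final answer: 114 degrees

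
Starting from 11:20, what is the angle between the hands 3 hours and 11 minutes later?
First find the time 3 hours and 11 minutes after 11:20.
Total minutes: 11 x 60 + 20 + 3 x 60 + 11 = 871.
871 mod 720 = 151 minutes = 2:31.
Now compute the angle at 2:31:
Hour hand: 2 x 30 + 31 x 0.5 = 75.5 degrees
Minute hand: 31 x 6 = 186 degrees
Difference: |75.5 - 186| = 110.5 degrees
The angle is 110.5 degrees

Final answer: 110.5 degrees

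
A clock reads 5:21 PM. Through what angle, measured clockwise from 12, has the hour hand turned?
The hour hand moves 30 degrees per hour and 0.5 degrees per minute.
At 5:21: (5) x 30 + 21 x 0.5 = 150 + 10.5 = 160.5 degrees

Final answer: 160.5 degrees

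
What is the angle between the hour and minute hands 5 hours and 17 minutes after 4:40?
First find the time 5 hours and 17 minutes after 4:40.
Total minutes: 4 x 60 + 40 + 5 x 60 + 17 = 597.
597 mod 720 = 597 minutes = 9:57.
Now compute the angle at 9:57:
Hour hand: 9 x 30 + 57 x 0.5 = 298.5 degrees
Minute hand: 57 x 6 = 342 degrees
Difference: |298.5 - 342| = 43.5 degrees
The angle is 43.5 degrees

Final answer: 43.5 degrees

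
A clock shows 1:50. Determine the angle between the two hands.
Hour hand position: 1 x 30 + 50 x 0.5 = 55 degrees
Minute hand position: 50 x 6 = 300 degrees
Difference: |55 - 300| = 245 degrees
Since 245 > 180, the smaller angle is 360 - 245 = 115 degrees

Final answer: 115 degrees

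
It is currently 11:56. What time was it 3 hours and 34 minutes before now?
Starting time: 11:56 = 716 total minutes past 12:00
Subtracting: 3 hours and 34 minutes = 214 minutes
716 - 214 = 502 minutes
= 8 hours and 22 minutes past 12:00 = 8:22

Final answer: 8:22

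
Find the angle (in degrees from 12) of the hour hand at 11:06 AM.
The hour hand moves 30 degrees per hour and 0.5 degrees per minute.
At 11:06: (11) x 30 + 6 x 0.5 = 330 + 3 = 333 degrees

Final answer: 333 degrees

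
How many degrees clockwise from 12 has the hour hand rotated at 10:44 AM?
The hour hand moves 30 degrees per hour and 0.5 degrees per minute.
At 10:44: (10) x 30 + 44 x 0.5 = 300 + 22 = 322 degrees

Final answer: 322 degrees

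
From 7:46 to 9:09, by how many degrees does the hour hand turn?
The hour hand moves 0.5 degrees per minute.
Time elapsed: 9:09 - 7:46 = 83 minutes
Angular displacement: 83 x 0.5 = 41.5 degrees

Final answer: 41.5 degrees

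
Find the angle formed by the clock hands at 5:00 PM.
Hour hand position: 5 x 30 + 0 x 0.5 = 150 degrees
Minute hand position: 0 x 6 = 0 degrees
Difference: |150 - 0| = 150 degrees
The angle between the hands is 150 degrees

Final answer: 150 degrees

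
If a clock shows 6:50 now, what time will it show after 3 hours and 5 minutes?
Starting time: 6:50
Adding 5 minutes to 50 minutes: 50 + 5 = 55 minutes
Adding 3 hours: 6 + 3 = 9
Final time: 9:55

Final answer: 9:55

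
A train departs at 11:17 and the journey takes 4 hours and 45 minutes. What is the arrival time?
Starting time: 11:17
Adding 45 minutes to 17 minutes: 17 + 45 = 62 minutes = 1 hour and 2 minutes
Adding 4 hours: 11 + 4 + 1 (carry) = 16 - 12 = 4
Final time: 4:02

Final answer: 4:02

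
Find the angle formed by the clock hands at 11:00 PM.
Hour hand position: 11 x 30 + 0 x 0.5 = 330 degrees
Minute hand position: 0 x 6 = 0 degrees
Difference: |330 - 0| = 330 degrees
Since 330 > 180, the smaller angle is 360 - 330 = 30 degrees

Final answer: 30 degrees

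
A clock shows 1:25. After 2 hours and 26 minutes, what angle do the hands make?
First find the time 2 hours and 26 minutes after 1:25.
Total minutes: 1 x 60 + 25 + 2 x 60 + 26 = 231.
231 mod 720 = 231 minutes = 3:51.
Now compute the angle at 3:51:
Hour hand: 3 x 30 + 51 x 0.5 = 115.5 degrees
Minute hand: 51 x 6 = 306 degrees
Difference: |115.5 - 306| = 190.5 degrees
Smaller angle: 360 - 190.5 = 169.5 degrees

Final answer: 169.5 degrees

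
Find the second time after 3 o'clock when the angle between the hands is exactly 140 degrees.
At t minutes past 3:00, the hour hand is at 30 x 3 + 0.5t degrees and the minute hand is at 6t degrees.
The smaller angle between them is 140 degrees when |30H - 5.5t| = 140 or |30H - 5.5t| = 220.
With H = 3, solve 30 x 3 - 5.5t = +/- target for each target:
  t = (30 x 3 - 140) / 5.5 = -9.09 (outside (0, 60))
  t = (30 x 3 + 140) / 5.5 = 41.82
  t = (30 x 3 - 220) / 5.5 = -23.64 (outside (0, 60))
  t = (30 x 3 + 220) / 5.5 = 56.36
Valid solutions in (0, 60): {41.82, 56.36} minutes.
The second occurrence is t = 56.36 minutes.
The hands form a 140-degree angle at 56.36 minutes past 3:00.

Final answer: 56.36 minutes past 3:00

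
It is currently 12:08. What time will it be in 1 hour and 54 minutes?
Starting time: 12:08
Adding 54 minutes to 8 minutes: 8 + 54 = 62 minutes = 1 hour and 2 minutes
Adding 1 hour: 12 + 1 + 1 (carry) = 14 - 12 = 2
Final time: 2:02

Final answer: 2:02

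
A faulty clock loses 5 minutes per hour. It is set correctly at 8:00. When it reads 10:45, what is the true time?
For every 60 true minutes, the faulty clock advances 55 minutes, so 1 faulty-clock minute corresponds to 60/55 true minutes.
From 8:00 to 10:45 on the faulty dial is 165 minutes.
True elapsed: 165 x 60/55 = 180 minutes = 3 hours.
True time: 8:00 + 3 hours = 11:00.

Final answer: 11:00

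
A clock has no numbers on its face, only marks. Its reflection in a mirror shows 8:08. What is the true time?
Reflection across the vertical (12-6) axis maps a hand at angle A degrees to (360 - A) degrees, which sends a reading of T minutes past 12:00 to (720 - T) minutes past 12:00.
Mirror reads 8:08 = 488 minutes past 12:00.
Actual time: (720 - 488) mod 720 = 232 minutes = 3:52.

Final answer: 3:52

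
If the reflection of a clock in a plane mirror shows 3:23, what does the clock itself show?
Reflection across the vertical (12-6) axis maps a hand at angle A degrees to (360 - A) degrees, which sends a reading of T minutes past 12:00 to (720 - T) minutes past 12:00.
Mirror reads 3:23 = 203 minutes past 12:00.
Actual time: (720 - 203) mod 720 = 517 minutes = 8:37.

Final answer: 8:37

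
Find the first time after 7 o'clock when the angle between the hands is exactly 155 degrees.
At t minutes past 7:00, the hour hand is at 30 x 7 + 0.5t degrees and the minute hand is at 6t degrees.
The smaller angle between them is 155 degrees when |30H - 5.5t| = 155 or |30H - 5.5t| = 205.
With H = 7, solve 30 x 7 - 5.5t = +/- target for each target:
  t = (30 x 7 - 155) / 5.5 = 10
  t = (30 x 7 + 155) / 5.5 = 66.36 (outside (0, 60))
  t = (30 x 7 - 205) / 5.5 = 0.91
  t = (30 x 7 + 205) / 5.5 = 75.45 (outside (0, 60))
Valid solutions in (0, 60): {0.91, 10} minutes.
The first occurrence is t = 0.91 minutes.
The hands form a 155-degree angle at 0.91 minutes past 7:00.

Final answer: 0.91 minutes past 7:00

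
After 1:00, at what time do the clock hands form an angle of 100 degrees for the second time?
At t minutes past 1:00, the hour hand is at 30 x 1 + 0.5t degrees and the minute hand is at 6t degrees.
The smaller angle between them is 100 degrees when |30H - 5.5t| = 100 or |30H - 5.5t| = 260.
With H = 1, solve 30 x 1 - 5.5t = +/- target for each target:
  t = (30 x 1 - 100) / 5.5 = -12.73 (outside (0, 60))
  t = (30 x 1 + 100) / 5.5 = 23.64
  t = (30 x 1 - 260) / 5.5 = -41.82 (outside (0, 60))
  t = (30 x 1 + 260) / 5.5 = 52.73
Valid solutions in (0, 60): {23.64, 52.73} minutes.
The second occurrence is t = 52.73 minutes.
The hands form a 100-degree angle at 52.73 minutes past 1:00.

Final answer: 52.73 minutes past 1:00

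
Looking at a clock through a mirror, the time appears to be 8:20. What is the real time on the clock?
Reflection across the vertical (12-6) axis maps a hand at angle A degrees to (360 - A) degrees, which sends a reading of T minutes past 12:00 to (720 - T) minutes past 12:00.
Mirror reads 8:20 = 500 minutes past 12:00.
Actual time: (720 - 500) mod 720 = 220 minutes = 3:40.

Final answer: 3:40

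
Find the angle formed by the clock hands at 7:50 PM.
Hour hand position: 7 x 30 + 50 x 0.5 = 235 degrees
Minute hand position: 50 x 6 = 300 degrees
Difference: |235 - 300| = 65 degrees
The angle between the hands is 65 degrees

Final answer: 65 degrees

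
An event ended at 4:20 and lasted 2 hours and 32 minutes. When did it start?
Starting time: 4:20 = 260 total minutes past 12:00
Subtracting: 2 hours and 32 minutes = 152 minutes
260 - 152 = 108 minutes
= 1 hour and 48 minutes past 12:00 = 1:48

Final answer: 1:48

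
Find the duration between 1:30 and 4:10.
From 1:30 to 4:10:
(4 x 60 + 10) - (1 x 60 + 30) = 250 - 90 = 160 minutes
= 2 hours and 40 minutes

Final answer: 2 hours and 40 minutes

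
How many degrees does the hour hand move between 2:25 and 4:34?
The hour hand moves 0.5 degrees per minute.
Time elapsed: 4:34 - 2:25 = 129 minutes
Angular displacement: 129 x 0.5 = 64.5 degrees

Final answer: 64.5 degrees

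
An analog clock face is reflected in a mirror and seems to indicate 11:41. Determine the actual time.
Reflection across the vertical (12-6) axis maps a hand at angle A degrees to (360 - A) degrees, which sends a reading of T minutes past 12:00 to (720 - T) minutes past 12:00.
Mirror reads 11:41 = 701 minutes past 12:00.
Actual time: (720 - 701) mod 720 = 19 minutes = 12:19.

Final answer: 12:19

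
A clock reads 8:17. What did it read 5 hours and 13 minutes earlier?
Starting time: 8:17 = 497 total minutes past 12:00
Subtracting: 5 hours and 13 minutes = 313 minutes
497 - 313 = 184 minutes
= 3 hours and 4 minutes past 12:00 = 3:04

Final answer: 3:04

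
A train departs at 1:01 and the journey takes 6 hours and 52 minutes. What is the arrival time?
Starting time: 1:01
Adding 52 minutes to 1 minute: 1 + 52 = 53 minutes
Adding 6 hours: 1 + 6 = 7
Final time: 7:53

Final answer: 7:53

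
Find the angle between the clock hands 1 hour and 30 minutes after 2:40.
First find the time 1 hour and 30 minutes after 2:40.
Total minutes: 2 x 60 + 40 + 1 x 60 + 30 = 250.
250 mod 720 = 250 minutes = 4:10.
Now compute the angle at 4:10:
Hour hand: 4 x 30 + 10 x 0.5 = 125 degrees
Minute hand: 10 x 6 = 60 degrees
Difference: |125 - 60| = 65 degrees
The angle is 65 degrees

Final answer: 65 degrees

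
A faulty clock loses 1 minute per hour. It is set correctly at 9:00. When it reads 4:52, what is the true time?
For every 60 true minutes, the faulty clock advances 59 minutes, so 1 faulty-clock minute corresponds to 60/59 true minutes.
From 9:00 to 4:52 on the faulty dial is 472 minutes.
True elapsed: 472 x 60/59 = 480 minutes = 8 hours.
True time: 9:00 + 8 hours = 5:00.

Final answer: 5:00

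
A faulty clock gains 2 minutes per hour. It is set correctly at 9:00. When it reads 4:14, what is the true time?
For every 60 true minutes, the faulty clock advances 62 minutes, so 1 faulty-clock minute corresponds to 60/62 true minutes.
From 9:00 to 4:14 on the faulty dial is 434 minutes.
True elapsed: 434 x 60/62 = 420 minutes = 7 hours.
True time: 9:00 + 7 hours = 4:00.

Final answer: 4:00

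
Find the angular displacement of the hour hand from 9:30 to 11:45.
The hour hand moves 0.5 degrees per minute.
Time elapsed: 11:45 - 9:30 = 135 minutes
Angular displacement: 135 x 0.5 = 67.5 degrees

Final answer: 67.5 degrees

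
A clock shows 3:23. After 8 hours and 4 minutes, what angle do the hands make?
First find the time 8 hours and 4 minutes after 3:23.
Total minutes: 3 x 60 + 23 + 8 x 60 + 4 = 687.
687 mod 720 = 687 minutes = 11:27.
Now compute the angle at 11:27:
Hour hand: 11 x 30 + 27 x 0.5 = 343.5 degrees
Minute hand: 27 x 6 = 162 degrees
Difference: |343.5 - 162| = 181.5 degrees
Smaller angle: 360 - 181.5 = 178.5 degrees

Final answer: 178.5 degrees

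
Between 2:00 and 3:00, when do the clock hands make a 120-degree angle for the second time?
At t minutes past 2:00, the hour hand is at 30 x 2 + 0.5t degrees and the minute hand is at 6t degrees.
The smaller angle between them is 120 degrees when |30H - 5.5t| = 120 or |30H - 5.5t| = 240.
With H = 2, solve 30 x 2 - 5.5t = +/- target for each target:
  t = (30 x 2 - 120) / 5.5 = -10.91 (outside (0, 60))
  t = (30 x 2 + 120) / 5.5 = 32.73
  t = (30 x 2 - 240) / 5.5 = -32.73 (outside (0, 60))
  t = (30 x 2 + 240) / 5.5 = 54.55
Valid solutions in (0, 60): {32.73, 54.55} minutes.
The second occurrence is t = 54.55 minutes.
The hands form a 120-degree angle at 54.55 minutes past 2:00.

Final answer: 54.55 minutes past 2:00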